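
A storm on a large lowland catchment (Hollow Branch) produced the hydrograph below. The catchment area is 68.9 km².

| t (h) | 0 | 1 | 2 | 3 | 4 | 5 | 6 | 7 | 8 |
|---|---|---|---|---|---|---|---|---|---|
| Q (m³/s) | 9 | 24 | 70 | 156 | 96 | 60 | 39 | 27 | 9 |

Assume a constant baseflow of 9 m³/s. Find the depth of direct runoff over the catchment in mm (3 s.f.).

d ≈ 21.4 mm

Direct runoff: 0.0, 15.0, 61.0, 147.0, 87.0, 51.0, 30.0, 18.0, 0.0 m³/s; ΣQ_DR = 409.0 m³/s.
V = ΣQ_DR · Δt = 409.0 × 3600 s = 1.472 × 10^6 m³.
Over A = 68.9 km², depth = V / A = 21.4 mm.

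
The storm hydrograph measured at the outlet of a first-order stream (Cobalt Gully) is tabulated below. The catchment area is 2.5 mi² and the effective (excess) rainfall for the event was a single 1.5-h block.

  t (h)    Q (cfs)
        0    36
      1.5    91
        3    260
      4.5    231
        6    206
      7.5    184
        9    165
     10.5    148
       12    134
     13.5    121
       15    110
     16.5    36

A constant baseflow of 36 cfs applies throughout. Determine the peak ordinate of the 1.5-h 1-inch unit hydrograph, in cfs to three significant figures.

Direct runoff: 0.0, 55.0, 224.0, 195.0, 170.0, 148.0, 129.0, 112.0, 98.0, 85.0, 74.0, 0.0 cfs; ΣQ_DR = 1290 cfs, peak = 224.0 cfs.
Runoff depth d = ΣQ_DR·Δt / A = 1290 × 5400 / (2.5 mi²) = 1.199 in.
The 1-inch UH is the DRH scaled by (1 in)/d, so U_p = 224.0 × 1/1.199 = 187 cfs.

U_p ≈ 187 cfs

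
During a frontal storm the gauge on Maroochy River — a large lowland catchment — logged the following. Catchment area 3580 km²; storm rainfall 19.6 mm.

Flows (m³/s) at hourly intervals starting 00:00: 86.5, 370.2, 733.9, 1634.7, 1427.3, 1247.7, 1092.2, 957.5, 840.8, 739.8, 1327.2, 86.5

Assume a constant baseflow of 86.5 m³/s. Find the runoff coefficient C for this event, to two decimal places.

C ≈ 0.49

ΣQ_DR = 9506 m³/s; V = ΣQ_DR·Δt = 3.422 × 10^7 m³.
Runoff depth d = V / A = 9.559 mm.
C = d / P = 9.559 / 19.6 = 0.49.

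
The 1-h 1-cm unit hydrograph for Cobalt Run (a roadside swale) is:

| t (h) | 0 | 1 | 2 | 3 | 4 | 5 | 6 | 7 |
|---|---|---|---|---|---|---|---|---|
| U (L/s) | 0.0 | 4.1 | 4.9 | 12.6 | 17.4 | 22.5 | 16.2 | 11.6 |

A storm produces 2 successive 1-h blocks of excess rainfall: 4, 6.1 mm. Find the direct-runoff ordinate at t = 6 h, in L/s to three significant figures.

Q ≈ 20.2 L/s

By discrete convolution, Q_j = Σ (P_i / 10 mm) · U_{j−i}.
At t = 6 h (j=6): Q = (4/10)·16.2 + (6.1/10)·22.5 = 20.2 L/s.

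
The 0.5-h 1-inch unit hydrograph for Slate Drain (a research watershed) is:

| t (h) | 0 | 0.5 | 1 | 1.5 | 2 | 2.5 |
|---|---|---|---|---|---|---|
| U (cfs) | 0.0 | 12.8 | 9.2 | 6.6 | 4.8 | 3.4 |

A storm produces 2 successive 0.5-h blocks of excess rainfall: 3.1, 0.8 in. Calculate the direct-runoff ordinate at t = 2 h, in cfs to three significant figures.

Q ≈ 20.2 cfs

By discrete convolution, Q_j = Σ (P_i / 1 in) · U_{j−i}.
At t = 2 h (j=4): Q = (3.1/1)·4.8 + (0.8/1)·6.6 = 20.2 cfs.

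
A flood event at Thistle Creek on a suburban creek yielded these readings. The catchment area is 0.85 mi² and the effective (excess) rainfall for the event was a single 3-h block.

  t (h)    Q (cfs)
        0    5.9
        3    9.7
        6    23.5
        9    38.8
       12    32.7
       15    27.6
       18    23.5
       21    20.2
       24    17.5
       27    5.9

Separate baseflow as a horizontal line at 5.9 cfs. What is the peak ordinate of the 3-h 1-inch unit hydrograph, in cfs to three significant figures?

U_p ≈ 41.1 cfs

Direct runoff: 0.0, 3.8, 17.6, 32.9, 26.8, 21.7, 17.6, 14.3, 11.6, 0.0 cfs; ΣQ_DR = 146.3 cfs, peak = 32.9 cfs.
Runoff depth d = ΣQ_DR·Δt / A = 146.3 × 10800 / (0.85 mi²) = 0.8001 in.
The 1-inch UH is the DRH scaled by (1 in)/d, so U_p = 32.9 × 1/0.8001 = 41.1 cfs.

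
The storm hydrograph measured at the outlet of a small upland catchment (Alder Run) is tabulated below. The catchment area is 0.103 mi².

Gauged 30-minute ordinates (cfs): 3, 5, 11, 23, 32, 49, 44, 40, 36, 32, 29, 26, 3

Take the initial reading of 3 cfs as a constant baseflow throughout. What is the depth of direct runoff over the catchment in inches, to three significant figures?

d ≈ 2.21 in

Direct runoff: 0.0, 2.0, 8.0, 20.0, 29.0, 46.0, 41.0, 37.0, 33.0, 29.0, 26.0, 23.0, 0.0 cfs; ΣQ_DR = 294.0 cfs.
V = ΣQ_DR · Δt = 294.0 × 1800 s = 5.292 × 10^5 ft³.
Over A = 0.103 mi², depth = V / A = 2.21 in.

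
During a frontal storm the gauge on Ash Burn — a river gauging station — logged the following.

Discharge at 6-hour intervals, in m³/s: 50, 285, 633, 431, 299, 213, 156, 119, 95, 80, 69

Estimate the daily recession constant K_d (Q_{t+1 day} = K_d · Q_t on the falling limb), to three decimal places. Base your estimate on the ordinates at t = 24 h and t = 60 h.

K_d ≈ 0.376

Between t = 24 h and t = 60 h the flow falls from 299 to 69 m³/s over 6×6 h = 36 h.
Per-interval ratio K = (69/299)^(1/6) = 0.7832; K_d = K^(24/6) = 0.376.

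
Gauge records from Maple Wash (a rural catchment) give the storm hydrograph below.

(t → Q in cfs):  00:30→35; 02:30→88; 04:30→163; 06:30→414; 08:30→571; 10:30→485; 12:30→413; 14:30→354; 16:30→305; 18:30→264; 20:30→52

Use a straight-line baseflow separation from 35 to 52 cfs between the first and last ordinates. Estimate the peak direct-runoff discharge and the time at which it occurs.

Subtracting baseflow gives direct-runoff ordinates: 0.00, 51.30, 124.60, 373.90, 529.20, 441.50, 367.80, 307.10, 256.40, 213.70, 0.00 cfs.
The maximum is 529.20 cfs, occurring at the reading for t = 08:30.

Q_p = 529.20 cfs at t = 08:30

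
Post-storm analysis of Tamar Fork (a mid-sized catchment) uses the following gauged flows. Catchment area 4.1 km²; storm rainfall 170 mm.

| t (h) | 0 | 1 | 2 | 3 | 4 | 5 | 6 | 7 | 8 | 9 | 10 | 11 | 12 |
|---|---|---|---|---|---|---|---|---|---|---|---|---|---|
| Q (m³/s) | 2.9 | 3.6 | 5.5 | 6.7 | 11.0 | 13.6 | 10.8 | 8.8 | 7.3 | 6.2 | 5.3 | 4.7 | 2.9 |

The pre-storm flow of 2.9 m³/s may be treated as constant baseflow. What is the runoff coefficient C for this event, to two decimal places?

C ≈ 0.27

ΣQ_DR = 51.60 m³/s; V = ΣQ_DR·Δt = 1.858 × 10^5 m³.
Runoff depth d = V / A = 45.31 mm.
C = d / P = 45.31 / 170 = 0.27.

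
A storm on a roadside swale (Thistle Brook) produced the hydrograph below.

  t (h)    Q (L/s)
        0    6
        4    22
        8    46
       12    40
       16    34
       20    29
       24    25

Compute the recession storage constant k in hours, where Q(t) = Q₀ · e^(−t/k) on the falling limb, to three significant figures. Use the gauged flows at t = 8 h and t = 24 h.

k ≈ 26.2 h

On the falling limb, Q drops from 46 to 25 L/s between t = 8 h and t = 24 h (Δt = 16 h).
k = −Δt / ln(Q₂/Q₁) = −16 / ln(25/46) = 26.2 h.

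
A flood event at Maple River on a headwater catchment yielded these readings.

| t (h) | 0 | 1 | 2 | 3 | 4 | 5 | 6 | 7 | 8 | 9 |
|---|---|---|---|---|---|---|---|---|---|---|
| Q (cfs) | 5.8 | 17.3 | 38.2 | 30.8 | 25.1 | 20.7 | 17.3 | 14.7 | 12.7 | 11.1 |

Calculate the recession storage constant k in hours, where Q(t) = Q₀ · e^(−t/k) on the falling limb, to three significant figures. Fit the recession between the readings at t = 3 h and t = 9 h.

k ≈ 5.88 h

On the falling limb, Q drops from 30.8 to 11.1 cfs between t = 3 h and t = 9 h (Δt = 6 h).
k = −Δt / ln(Q₂/Q₁) = −6 / ln(11.1/30.8) = 5.88 h.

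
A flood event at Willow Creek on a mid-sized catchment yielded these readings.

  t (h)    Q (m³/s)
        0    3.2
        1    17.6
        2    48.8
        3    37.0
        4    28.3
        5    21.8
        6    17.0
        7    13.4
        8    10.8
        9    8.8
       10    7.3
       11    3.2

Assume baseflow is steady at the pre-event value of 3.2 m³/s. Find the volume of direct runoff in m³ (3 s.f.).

Direct-runoff ordinates (Q − Q_b): 0.0, 14.4, 45.6, 33.8, 25.1, 18.6, 13.8, 10.2, 7.6, 5.6, 4.1, 0.0 m³/s.
ΣQ_DR = 178.8 m³/s.
With Δt = 1 h = 3600 s, V = ΣQ_DR · Δt = 178.8 × 3600 = 6.44 × 10^5 m³.

V ≈ 6.44 × 10^5 m³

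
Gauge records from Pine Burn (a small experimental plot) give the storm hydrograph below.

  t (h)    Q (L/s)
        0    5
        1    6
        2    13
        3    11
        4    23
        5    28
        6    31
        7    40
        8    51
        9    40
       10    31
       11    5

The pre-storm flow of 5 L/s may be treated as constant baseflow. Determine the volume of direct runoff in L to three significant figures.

Direct-runoff ordinates (Q − Q_b): 0.0, 1.0, 8.0, 6.0, 18.0, 23.0, 26.0, 35.0, 46.0, 35.0, 26.0, 0.0 L/s.
ΣQ_DR = 224.0 L/s.
With Δt = 1 h = 3600 s, V = ΣQ_DR · Δt = 224.0 × 3600 = 8.06 × 10^5 L.

V ≈ 8.06 × 10^5 L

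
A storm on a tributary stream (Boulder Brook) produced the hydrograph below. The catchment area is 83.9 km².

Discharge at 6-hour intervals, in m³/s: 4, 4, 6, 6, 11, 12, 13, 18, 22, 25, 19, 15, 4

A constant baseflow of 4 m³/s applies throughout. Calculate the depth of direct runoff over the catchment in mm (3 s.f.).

d ≈ 27.5 mm

Direct runoff: 0.0, 0.0, 2.0, 2.0, 7.0, 8.0, 9.0, 14.0, 18.0, 21.0, 15.0, 11.0, 0.0 m³/s; ΣQ_DR = 107.0 m³/s.
V = ΣQ_DR · Δt = 107.0 × 21600 s = 2.311 × 10^6 m³.
Over A = 83.9 km², depth = V / A = 27.5 mm.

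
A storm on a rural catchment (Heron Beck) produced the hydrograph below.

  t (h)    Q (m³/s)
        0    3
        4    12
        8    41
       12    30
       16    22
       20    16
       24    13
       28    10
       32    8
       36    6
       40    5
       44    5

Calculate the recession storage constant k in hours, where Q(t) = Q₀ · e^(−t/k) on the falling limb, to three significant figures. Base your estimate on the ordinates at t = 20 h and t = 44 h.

On the falling limb, Q drops from 16 to 5 m³/s between t = 20 h and t = 44 h (Δt = 24 h).
k = −Δt / ln(Q₂/Q₁) = −24 / ln(5/16) = 20.6 h.

k ≈ 20.6 h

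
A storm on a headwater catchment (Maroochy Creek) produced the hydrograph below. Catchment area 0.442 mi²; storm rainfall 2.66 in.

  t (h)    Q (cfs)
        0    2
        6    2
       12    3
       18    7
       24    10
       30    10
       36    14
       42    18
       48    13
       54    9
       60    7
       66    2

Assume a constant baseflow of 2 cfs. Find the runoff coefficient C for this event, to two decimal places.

ΣQ_DR = 73.00 cfs; V = ΣQ_DR·Δt = 1.577 × 10^6 ft³.
Runoff depth d = V / A = 1.536 in.
C = d / P = 1.536 / 2.66 = 0.58.

C ≈ 0.58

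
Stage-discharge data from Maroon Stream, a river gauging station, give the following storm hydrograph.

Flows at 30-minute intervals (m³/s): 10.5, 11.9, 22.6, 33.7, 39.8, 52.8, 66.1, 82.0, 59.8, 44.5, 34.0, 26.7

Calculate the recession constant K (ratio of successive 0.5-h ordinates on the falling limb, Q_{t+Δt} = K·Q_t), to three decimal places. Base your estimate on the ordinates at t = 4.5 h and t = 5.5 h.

K ≈ 0.775

Using the recession-limb readings at t = 4.5 h and t = 5.5 h: Q falls from 44.5 to 26.7 m³/s over 2 intervals.
K = (Q₂/Q₁)^(1/2) = (26.7/44.5)^(1/2) = 0.775.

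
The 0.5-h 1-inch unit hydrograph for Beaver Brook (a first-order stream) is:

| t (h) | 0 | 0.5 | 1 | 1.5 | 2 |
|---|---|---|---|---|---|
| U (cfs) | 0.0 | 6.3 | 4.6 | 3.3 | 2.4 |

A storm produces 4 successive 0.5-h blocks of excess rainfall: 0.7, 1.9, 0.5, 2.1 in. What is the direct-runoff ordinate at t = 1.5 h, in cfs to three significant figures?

Q ≈ 14.2 cfs

By discrete convolution, Q_j = Σ (P_i / 1 in) · U_{j−i}.
At t = 1.5 h (j=3): Q = (0.7/1)·3.3 + (1.9/1)·4.6 + (0.5/1)·6.3 + (2.1/1)·0.0 = 14.2 cfs.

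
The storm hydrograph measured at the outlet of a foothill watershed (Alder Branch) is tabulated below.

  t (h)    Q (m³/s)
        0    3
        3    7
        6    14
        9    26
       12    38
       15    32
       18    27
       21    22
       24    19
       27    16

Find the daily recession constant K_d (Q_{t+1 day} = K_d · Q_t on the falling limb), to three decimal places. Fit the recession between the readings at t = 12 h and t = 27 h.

K_d ≈ 0.251

Between t = 12 h and t = 27 h the flow falls from 38 to 16 m³/s over 5×3 h = 15 h.
Per-interval ratio K = (16/38)^(1/5) = 0.8411; K_d = K^(24/3) = 0.251.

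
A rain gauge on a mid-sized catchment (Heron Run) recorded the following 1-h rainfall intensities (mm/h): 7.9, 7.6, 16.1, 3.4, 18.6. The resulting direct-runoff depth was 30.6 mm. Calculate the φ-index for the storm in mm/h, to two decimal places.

Only the 4 blocks with intensity above φ contribute runoff: 7.9, 7.6, 16.1, 18.6 mm/h.
Σ(I−φ)·Δt = d  ⇒  (7.9+7.6+16.1+18.6 − 4φ)·1 = 30.6
φ = (50.20 − 30.6/1) / 4 = 4.90 mm/h.

φ ≈ 4.90 mm/h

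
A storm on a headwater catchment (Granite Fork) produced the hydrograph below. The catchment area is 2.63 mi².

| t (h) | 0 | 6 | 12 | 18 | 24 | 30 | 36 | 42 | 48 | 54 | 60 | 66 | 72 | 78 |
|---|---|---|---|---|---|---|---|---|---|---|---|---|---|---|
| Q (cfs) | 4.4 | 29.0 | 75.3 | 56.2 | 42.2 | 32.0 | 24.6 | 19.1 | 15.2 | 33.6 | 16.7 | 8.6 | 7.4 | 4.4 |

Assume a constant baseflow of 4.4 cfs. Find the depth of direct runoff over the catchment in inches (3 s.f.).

d ≈ 1.09 in

Direct runoff: 0.0, 24.6, 70.9, 51.8, 37.8, 27.6, 20.2, 14.7, 10.8, 29.2, 12.3, 4.2, 3.0, 0.0 cfs; ΣQ_DR = 307.1 cfs.
V = ΣQ_DR · Δt = 307.1 × 21600 s = 6.633 × 10^6 ft³.
Over A = 2.63 mi², depth = V / A = 1.09 in.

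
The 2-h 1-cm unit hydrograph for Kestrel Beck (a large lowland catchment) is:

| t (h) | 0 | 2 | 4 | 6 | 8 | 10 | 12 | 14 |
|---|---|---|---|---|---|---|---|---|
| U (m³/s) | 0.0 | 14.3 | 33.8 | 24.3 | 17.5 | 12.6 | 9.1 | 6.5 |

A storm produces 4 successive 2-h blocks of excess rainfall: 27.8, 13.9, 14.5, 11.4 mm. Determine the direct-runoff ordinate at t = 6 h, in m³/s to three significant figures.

By discrete convolution, Q_j = Σ (P_i / 10 mm) · U_{j−i}.
At t = 6 h (j=3): Q = (27.8/10)·24.3 + (13.9/10)·33.8 + (14.5/10)·14.3 + (11.4/10)·0.0 = 135 m³/s.

Q ≈ 135 m³/s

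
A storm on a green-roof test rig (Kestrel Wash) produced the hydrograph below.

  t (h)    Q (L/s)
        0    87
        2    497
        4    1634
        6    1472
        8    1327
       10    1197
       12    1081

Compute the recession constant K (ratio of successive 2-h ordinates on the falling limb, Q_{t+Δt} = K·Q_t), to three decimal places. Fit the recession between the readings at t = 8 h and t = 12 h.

K ≈ 0.903

Using the recession-limb readings at t = 8 h and t = 12 h: Q falls from 1327 to 1081 L/s over 2 intervals.
K = (Q₂/Q₁)^(1/2) = (1081/1327)^(1/2) = 0.903.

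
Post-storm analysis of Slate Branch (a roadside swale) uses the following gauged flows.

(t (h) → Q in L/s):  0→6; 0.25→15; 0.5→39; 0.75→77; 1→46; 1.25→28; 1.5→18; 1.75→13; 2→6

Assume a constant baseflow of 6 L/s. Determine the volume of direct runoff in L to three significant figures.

Direct-runoff ordinates (Q − Q_b): 0.0, 9.0, 33.0, 71.0, 40.0, 22.0, 12.0, 7.0, 0.0 L/s.
ΣQ_DR = 194.0 L/s.
With Δt = 0.25 h = 900 s, V = ΣQ_DR · Δt = 194.0 × 900 = 1.75 × 10^5 L.

V ≈ 1.75 × 10^5 L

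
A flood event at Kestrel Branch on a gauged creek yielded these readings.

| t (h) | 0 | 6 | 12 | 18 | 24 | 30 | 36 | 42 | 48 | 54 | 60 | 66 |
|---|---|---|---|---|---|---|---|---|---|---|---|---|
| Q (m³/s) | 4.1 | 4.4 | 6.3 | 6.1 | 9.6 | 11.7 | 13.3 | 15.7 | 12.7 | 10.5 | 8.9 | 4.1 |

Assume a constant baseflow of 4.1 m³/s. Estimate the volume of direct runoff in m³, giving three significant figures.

Direct-runoff ordinates (Q − Q_b): 0.0, 0.3, 2.2, 2.0, 5.5, 7.6, 9.2, 11.6, 8.6, 6.4, 4.8, 0.0 m³/s.
ΣQ_DR = 58.20 m³/s.
With Δt = 6 h = 21600 s, V = ΣQ_DR · Δt = 58.20 × 21600 = 1.26 × 10^6 m³.

V ≈ 1.26 × 10^6 m³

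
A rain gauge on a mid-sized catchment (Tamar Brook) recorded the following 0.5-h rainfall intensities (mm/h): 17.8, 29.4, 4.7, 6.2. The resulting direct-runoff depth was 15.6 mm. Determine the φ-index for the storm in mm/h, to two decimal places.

Only the 2 blocks with intensity above φ contribute runoff: 17.8, 29.4 mm/h.
Σ(I−φ)·Δt = d  ⇒  (17.8+29.4 − 2φ)·0.5 = 15.6
φ = (47.20 − 15.6/0.5) / 2 = 8.00 mm/h.

φ ≈ 8.00 mm/h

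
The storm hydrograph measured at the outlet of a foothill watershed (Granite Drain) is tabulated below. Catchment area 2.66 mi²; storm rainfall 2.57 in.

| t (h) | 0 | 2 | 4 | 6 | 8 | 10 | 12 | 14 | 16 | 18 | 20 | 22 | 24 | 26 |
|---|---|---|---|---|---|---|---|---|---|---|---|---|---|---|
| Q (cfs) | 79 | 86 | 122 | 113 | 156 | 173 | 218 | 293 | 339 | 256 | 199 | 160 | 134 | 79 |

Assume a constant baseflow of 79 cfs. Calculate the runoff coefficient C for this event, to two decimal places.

C ≈ 0.59

ΣQ_DR = 1301 cfs; V = ΣQ_DR·Δt = 9.367 × 10^6 ft³.
Runoff depth d = V / A = 1.516 in.
C = d / P = 1.516 / 2.57 = 0.59.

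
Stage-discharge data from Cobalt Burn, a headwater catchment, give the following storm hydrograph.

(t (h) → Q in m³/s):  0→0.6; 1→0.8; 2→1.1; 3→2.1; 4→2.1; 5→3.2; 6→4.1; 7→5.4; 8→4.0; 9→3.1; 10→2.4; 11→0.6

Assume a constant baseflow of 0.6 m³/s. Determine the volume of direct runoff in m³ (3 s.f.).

V ≈ 80300 m³

Direct-runoff ordinates (Q − Q_b): 0.0, 0.2, 0.5, 1.5, 1.5, 2.6, 3.5, 4.8, 3.4, 2.5, 1.8, 0.0 m³/s.
ΣQ_DR = 22.30 m³/s.
With Δt = 1 h = 3600 s, V = ΣQ_DR · Δt = 22.30 × 3600 = 80300 m³.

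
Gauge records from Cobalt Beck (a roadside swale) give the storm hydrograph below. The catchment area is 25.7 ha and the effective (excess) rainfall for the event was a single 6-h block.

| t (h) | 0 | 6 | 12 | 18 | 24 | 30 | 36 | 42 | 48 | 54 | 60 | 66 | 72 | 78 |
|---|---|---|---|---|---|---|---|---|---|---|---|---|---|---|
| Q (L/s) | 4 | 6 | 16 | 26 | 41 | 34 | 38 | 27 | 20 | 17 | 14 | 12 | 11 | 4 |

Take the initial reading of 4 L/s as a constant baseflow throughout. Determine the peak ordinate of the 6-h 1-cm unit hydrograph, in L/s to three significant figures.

U_p ≈ 20.6 L/s

Direct runoff: 0.0, 2.0, 12.0, 22.0, 37.0, 30.0, 34.0, 23.0, 16.0, 13.0, 10.0, 8.0, 7.0, 0.0 L/s; ΣQ_DR = 214.0 L/s, peak = 37.0 L/s.
Runoff depth d = ΣQ_DR·Δt / A = 214.0 × 21600 / (25.7 ha) = 17.99 mm.
The 1-cm UH is the DRH scaled by (10 mm)/d, so U_p = 37.0 × 10/17.99 = 20.6 L/s.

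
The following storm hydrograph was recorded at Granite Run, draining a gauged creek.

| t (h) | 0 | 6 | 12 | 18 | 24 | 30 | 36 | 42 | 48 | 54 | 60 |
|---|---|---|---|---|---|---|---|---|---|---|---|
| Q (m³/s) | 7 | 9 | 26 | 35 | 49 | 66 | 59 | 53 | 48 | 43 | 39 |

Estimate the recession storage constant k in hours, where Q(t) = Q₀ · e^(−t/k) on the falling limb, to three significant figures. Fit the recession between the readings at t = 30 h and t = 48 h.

On the falling limb, Q drops from 66 to 48 m³/s between t = 30 h and t = 48 h (Δt = 18 h).
k = −Δt / ln(Q₂/Q₁) = −18 / ln(48/66) = 56.5 h.

k ≈ 56.5 h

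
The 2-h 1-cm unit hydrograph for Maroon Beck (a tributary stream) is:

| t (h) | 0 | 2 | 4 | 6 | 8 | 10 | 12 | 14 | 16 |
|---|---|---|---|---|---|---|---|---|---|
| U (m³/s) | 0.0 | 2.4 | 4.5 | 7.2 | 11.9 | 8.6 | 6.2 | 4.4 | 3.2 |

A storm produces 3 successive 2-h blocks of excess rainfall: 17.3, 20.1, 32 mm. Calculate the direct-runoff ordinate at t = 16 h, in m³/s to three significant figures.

Q ≈ 34.2 m³/s

By discrete convolution, Q_j = Σ (P_i / 10 mm) · U_{j−i}.
At t = 16 h (j=8): Q = (17.3/10)·3.2 + (20.1/10)·4.4 + (32/10)·6.2 = 34.2 m³/s.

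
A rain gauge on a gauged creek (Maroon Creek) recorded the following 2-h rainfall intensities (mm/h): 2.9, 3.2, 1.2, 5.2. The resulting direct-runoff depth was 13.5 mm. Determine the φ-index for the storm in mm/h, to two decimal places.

Only the 3 blocks with intensity above φ contribute runoff: 2.9, 3.2, 5.2 mm/h.
Σ(I−φ)·Δt = d  ⇒  (2.9+3.2+5.2 − 3φ)·2 = 13.5
φ = (11.30 − 13.5/2) / 3 = 1.52 mm/h.

φ ≈ 1.52 mm/h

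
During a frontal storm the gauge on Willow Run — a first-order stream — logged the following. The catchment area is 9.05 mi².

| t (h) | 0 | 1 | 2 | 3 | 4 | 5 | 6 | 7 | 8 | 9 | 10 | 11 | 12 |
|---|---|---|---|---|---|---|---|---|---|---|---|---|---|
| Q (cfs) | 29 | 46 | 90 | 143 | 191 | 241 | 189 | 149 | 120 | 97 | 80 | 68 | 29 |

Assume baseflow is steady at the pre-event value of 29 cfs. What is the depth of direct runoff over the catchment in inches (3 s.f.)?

Direct runoff: 0.0, 17.0, 61.0, 114.0, 162.0, 212.0, 160.0, 120.0, 91.0, 68.0, 51.0, 39.0, 0.0 cfs; ΣQ_DR = 1095 cfs.
V = ΣQ_DR · Δt = 1095 × 3600 s = 3.942 × 10^6 ft³.
Over A = 9.05 mi², depth = V / A = 0.187 in.

d ≈ 0.187 in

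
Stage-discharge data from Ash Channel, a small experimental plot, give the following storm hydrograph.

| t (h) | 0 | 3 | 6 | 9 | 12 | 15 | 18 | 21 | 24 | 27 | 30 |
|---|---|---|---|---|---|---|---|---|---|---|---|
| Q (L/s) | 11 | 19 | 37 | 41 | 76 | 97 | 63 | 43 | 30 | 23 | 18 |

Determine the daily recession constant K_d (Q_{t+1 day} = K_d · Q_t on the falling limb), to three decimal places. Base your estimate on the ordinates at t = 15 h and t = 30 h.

K_d ≈ 0.068

Between t = 15 h and t = 30 h the flow falls from 97 to 18 L/s over 5×3 h = 15 h.
Per-interval ratio K = (18/97)^(1/5) = 0.7140; K_d = K^(24/3) = 0.068.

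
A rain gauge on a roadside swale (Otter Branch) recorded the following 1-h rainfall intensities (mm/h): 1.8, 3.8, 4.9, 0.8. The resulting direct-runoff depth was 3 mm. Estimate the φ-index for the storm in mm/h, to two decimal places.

Only the 2 blocks with intensity above φ contribute runoff: 3.8, 4.9 mm/h.
Σ(I−φ)·Δt = d  ⇒  (3.8+4.9 − 2φ)·1 = 3
φ = (8.700 − 3/1) / 2 = 2.85 mm/h.

φ ≈ 2.85 mm/h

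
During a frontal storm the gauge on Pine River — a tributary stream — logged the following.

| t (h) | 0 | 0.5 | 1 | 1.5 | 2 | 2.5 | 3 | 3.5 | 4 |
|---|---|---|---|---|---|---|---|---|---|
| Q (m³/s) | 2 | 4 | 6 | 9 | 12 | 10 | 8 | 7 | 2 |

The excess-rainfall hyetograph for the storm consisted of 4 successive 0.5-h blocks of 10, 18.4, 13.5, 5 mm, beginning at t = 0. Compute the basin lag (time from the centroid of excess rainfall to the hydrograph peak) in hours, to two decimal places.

Centroid of excess rainfall: t_c = Σ P_i·t̄_i / ΣP_i = 0.8939 h (block centres at 0.25, 0.75, 1.25, 1.75 h).
Hydrograph peak occurs at t = 2 h, so basin lag t_L = 2 − 0.8939 = 1.11 h.

t_L ≈ 1.11 h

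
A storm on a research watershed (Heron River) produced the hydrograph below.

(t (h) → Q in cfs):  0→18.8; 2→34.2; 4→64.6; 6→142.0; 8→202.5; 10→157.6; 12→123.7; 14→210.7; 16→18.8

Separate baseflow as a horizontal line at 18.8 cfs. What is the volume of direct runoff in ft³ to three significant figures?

Direct-runoff ordinates (Q − Q_b): 0.0, 15.4, 45.8, 123.2, 183.7, 138.8, 104.9, 191.9, 0.0 cfs.
ΣQ_DR = 803.7 cfs.
With Δt = 2 h = 7200 s, V = ΣQ_DR · Δt = 803.7 × 7200 = 5.79 × 10^6 ft³.

V ≈ 5.79 × 10^6 ft³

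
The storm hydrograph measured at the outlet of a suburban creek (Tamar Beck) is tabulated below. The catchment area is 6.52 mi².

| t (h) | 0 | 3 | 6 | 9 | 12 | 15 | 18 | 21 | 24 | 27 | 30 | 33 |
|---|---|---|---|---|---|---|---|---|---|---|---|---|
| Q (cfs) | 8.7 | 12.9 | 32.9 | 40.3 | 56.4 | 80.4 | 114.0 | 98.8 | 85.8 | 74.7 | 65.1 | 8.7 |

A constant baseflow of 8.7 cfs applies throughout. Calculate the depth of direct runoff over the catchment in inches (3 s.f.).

Direct runoff: 0.0, 4.2, 24.2, 31.6, 47.7, 71.7, 105.3, 90.1, 77.1, 66.0, 56.4, 0.0 cfs; ΣQ_DR = 574.3 cfs.
V = ΣQ_DR · Δt = 574.3 × 10800 s = 6.202 × 10^6 ft³.
Over A = 6.52 mi², depth = V / A = 0.409 in.

d ≈ 0.409 in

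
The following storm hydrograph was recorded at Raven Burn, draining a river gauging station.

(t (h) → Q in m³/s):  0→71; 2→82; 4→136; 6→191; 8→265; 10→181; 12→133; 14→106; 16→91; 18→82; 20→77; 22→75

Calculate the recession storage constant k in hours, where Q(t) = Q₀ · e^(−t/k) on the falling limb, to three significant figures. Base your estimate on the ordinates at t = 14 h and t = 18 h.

k ≈ 15.6 h

On the falling limb, Q drops from 106 to 82 m³/s between t = 14 h and t = 18 h (Δt = 4 h).
k = −Δt / ln(Q₂/Q₁) = −4 / ln(82/106) = 15.6 h.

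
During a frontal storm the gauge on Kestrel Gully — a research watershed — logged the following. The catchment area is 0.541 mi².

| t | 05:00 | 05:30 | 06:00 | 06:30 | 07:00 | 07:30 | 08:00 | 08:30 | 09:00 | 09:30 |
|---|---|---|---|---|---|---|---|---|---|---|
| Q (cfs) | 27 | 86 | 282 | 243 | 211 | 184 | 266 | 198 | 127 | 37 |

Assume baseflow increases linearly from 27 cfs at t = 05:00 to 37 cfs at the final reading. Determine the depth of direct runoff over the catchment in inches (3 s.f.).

d ≈ 1.92 in

Direct runoff: 0.00, 57.89, 252.78, 212.67, 179.56, 151.44, 232.33, 163.22, 91.11, 0.00 cfs; ΣQ_DR = 1341 cfs.
V = ΣQ_DR · Δt = 1341 × 1800 s = 2.414 × 10^6 ft³.
Over A = 0.541 mi², depth = V / A = 1.92 in.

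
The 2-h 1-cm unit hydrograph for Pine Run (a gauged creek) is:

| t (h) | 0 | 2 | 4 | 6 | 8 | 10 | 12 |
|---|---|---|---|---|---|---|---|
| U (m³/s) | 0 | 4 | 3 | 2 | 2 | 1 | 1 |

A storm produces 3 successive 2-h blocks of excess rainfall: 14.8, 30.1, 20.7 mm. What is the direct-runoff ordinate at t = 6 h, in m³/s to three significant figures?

Q ≈ 20.3 m³/s

By discrete convolution, Q_j = Σ (P_i / 10 mm) · U_{j−i}.
At t = 6 h (j=3): Q = (14.8/10)·2 + (30.1/10)·3 + (20.7/10)·4 = 20.3 m³/s.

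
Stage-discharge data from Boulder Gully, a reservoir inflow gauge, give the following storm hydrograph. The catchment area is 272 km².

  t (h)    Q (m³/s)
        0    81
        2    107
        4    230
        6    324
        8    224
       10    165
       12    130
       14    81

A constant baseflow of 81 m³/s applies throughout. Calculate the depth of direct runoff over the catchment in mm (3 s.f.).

d ≈ 18.4 mm

Direct runoff: 0.0, 26.0, 149.0, 243.0, 143.0, 84.0, 49.0, 0.0 m³/s; ΣQ_DR = 694.0 m³/s.
V = ΣQ_DR · Δt = 694.0 × 7200 s = 4.997 × 10^6 m³.
Over A = 272 km², depth = V / A = 18.4 mm.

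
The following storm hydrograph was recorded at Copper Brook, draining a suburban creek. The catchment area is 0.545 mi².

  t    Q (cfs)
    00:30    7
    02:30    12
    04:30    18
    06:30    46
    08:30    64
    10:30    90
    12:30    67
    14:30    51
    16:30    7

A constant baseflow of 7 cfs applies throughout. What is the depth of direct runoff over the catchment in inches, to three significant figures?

d ≈ 1.70 in

Direct runoff: 0.0, 5.0, 11.0, 39.0, 57.0, 83.0, 60.0, 44.0, 0.0 cfs; ΣQ_DR = 299.0 cfs.
V = ΣQ_DR · Δt = 299.0 × 7200 s = 2.153 × 10^6 ft³.
Over A = 0.545 mi², depth = V / A = 1.70 in.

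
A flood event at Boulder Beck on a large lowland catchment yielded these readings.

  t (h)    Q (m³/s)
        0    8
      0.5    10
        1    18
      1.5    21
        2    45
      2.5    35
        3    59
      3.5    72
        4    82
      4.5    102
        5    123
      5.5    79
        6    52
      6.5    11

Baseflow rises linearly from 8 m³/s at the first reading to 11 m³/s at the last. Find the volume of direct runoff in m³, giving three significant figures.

V ≈ 1.05 × 10^6 m³

Direct-runoff ordinates (Q − Q_b): 0.00, 1.77, 9.54, 12.31, 36.08, 25.85, 49.62, 62.38, 72.15, 91.92, 112.69, 68.46, 41.23, 0.00 m³/s.
ΣQ_DR = 584.0 m³/s.
With Δt = 0.5 h = 1800 s, V = ΣQ_DR · Δt = 584.0 × 1800 = 1.05 × 10^6 m³.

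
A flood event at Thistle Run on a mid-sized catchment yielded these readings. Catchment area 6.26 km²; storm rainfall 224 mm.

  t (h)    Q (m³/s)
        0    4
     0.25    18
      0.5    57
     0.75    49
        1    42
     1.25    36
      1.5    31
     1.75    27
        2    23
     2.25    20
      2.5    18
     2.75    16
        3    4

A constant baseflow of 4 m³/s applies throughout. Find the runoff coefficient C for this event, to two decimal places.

C ≈ 0.19

ΣQ_DR = 293.0 m³/s; V = ΣQ_DR·Δt = 2.637 × 10^5 m³.
Runoff depth d = V / A = 42.12 mm.
C = d / P = 42.12 / 224 = 0.19.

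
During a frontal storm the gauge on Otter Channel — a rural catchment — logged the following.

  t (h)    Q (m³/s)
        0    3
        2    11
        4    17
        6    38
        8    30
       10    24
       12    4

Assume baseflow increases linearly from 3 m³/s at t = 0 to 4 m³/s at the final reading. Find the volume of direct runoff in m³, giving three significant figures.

Direct-runoff ordinates (Q − Q_b): 0.00, 7.83, 13.67, 34.50, 26.33, 20.17, 0.00 m³/s.
ΣQ_DR = 102.5 m³/s.
With Δt = 2 h = 7200 s, V = ΣQ_DR · Δt = 102.5 × 7200 = 7.38 × 10^5 m³.

V ≈ 7.38 × 10^5 m³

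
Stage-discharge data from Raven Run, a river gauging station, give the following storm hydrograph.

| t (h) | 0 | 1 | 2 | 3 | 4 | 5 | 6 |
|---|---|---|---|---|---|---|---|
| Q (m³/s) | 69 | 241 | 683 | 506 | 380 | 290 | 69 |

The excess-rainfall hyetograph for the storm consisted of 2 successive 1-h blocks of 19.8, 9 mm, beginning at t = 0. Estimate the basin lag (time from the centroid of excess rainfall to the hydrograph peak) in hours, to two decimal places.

Centroid of excess rainfall: t_c = Σ P_i·t̄_i / ΣP_i = 0.8125 h (block centres at 0.5, 1.5 h).
Hydrograph peak occurs at t = 2 h, so basin lag t_L = 2 − 0.8125 = 1.19 h.

t_L ≈ 1.19 h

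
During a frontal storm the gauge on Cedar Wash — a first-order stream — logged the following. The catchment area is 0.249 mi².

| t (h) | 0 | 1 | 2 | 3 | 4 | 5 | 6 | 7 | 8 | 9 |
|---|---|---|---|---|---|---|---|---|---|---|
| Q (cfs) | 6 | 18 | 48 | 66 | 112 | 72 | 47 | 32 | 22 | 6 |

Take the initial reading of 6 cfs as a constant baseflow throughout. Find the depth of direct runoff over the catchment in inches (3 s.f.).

Direct runoff: 0.0, 12.0, 42.0, 60.0, 106.0, 66.0, 41.0, 26.0, 16.0, 0.0 cfs; ΣQ_DR = 369.0 cfs.
V = ΣQ_DR · Δt = 369.0 × 3600 s = 1.328 × 10^6 ft³.
Over A = 0.249 mi², depth = V / A = 2.30 in.

d ≈ 2.30 in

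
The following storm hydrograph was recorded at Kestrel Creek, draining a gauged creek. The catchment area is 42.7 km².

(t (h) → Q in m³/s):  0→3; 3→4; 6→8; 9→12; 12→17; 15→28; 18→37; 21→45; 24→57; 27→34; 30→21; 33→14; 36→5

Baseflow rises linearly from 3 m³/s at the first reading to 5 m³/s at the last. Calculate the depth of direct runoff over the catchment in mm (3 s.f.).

d ≈ 58.9 mm

Direct runoff: 0.00, 0.83, 4.67, 8.50, 13.33, 24.17, 33.00, 40.83, 52.67, 29.50, 16.33, 9.17, 0.00 m³/s; ΣQ_DR = 233.0 m³/s.
V = ΣQ_DR · Δt = 233.0 × 10800 s = 2.516 × 10^6 m³.
Over A = 42.7 km², depth = V / A = 58.9 mm.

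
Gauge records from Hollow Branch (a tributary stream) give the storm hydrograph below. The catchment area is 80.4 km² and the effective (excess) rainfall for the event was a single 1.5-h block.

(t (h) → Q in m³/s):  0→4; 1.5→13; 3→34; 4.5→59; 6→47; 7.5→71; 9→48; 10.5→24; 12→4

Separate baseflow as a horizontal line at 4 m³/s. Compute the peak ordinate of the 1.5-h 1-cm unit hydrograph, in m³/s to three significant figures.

U_p ≈ 37.2 m³/s

Direct runoff: 0.0, 9.0, 30.0, 55.0, 43.0, 67.0, 44.0, 20.0, 0.0 m³/s; ΣQ_DR = 268.0 m³/s, peak = 67.0 m³/s.
Runoff depth d = ΣQ_DR·Δt / A = 268.0 × 5400 / (80.4 km²) = 18.00 mm.
The 1-cm UH is the DRH scaled by (10 mm)/d, so U_p = 67.0 × 10/18.00 = 37.2 m³/s.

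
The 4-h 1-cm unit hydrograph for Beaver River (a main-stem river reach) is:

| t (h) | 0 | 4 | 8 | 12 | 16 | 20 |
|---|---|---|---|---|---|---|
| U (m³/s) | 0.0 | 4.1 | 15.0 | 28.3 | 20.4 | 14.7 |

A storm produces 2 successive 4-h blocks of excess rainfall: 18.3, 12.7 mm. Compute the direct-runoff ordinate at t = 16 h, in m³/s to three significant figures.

By discrete convolution, Q_j = Σ (P_i / 10 mm) · U_{j−i}.
At t = 16 h (j=4): Q = (18.3/10)·20.4 + (12.7/10)·28.3 = 73.3 m³/s.

Q ≈ 73.3 m³/s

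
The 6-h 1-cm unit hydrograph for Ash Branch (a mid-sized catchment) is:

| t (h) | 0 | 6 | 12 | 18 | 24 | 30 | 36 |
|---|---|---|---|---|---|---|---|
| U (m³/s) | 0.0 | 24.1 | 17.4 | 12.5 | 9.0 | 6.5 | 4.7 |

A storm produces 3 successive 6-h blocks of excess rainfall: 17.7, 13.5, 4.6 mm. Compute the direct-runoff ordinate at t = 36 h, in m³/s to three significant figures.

Q ≈ 21.2 m³/s

By discrete convolution, Q_j = Σ (P_i / 10 mm) · U_{j−i}.
At t = 36 h (j=6): Q = (17.7/10)·4.7 + (13.5/10)·6.5 + (4.6/10)·9.0 = 21.2 m³/s.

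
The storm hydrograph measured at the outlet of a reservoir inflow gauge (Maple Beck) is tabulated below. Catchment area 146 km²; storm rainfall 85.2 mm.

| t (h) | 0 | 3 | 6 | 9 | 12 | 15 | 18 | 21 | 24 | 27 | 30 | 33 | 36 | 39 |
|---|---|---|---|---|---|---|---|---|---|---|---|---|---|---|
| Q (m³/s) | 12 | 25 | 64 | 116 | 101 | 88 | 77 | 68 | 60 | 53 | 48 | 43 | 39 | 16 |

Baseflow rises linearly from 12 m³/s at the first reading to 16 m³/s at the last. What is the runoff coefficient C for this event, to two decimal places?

ΣQ_DR = 614.0 m³/s; V = ΣQ_DR·Δt = 6.631 × 10^6 m³.
Runoff depth d = V / A = 45.42 mm.
C = d / P = 45.42 / 85.2 = 0.53.

C ≈ 0.53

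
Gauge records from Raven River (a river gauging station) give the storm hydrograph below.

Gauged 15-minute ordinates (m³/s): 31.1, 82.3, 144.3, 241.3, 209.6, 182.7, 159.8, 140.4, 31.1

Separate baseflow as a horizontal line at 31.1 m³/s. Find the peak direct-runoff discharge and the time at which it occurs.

Subtracting baseflow gives direct-runoff ordinates: 0.0, 51.2, 113.2, 210.2, 178.5, 151.6, 128.7, 109.3, 0.0 m³/s.
The maximum is 210.2 m³/s, occurring at the reading for t = 0.75 h.

Q_p = 210.2 m³/s at t = 0.75 h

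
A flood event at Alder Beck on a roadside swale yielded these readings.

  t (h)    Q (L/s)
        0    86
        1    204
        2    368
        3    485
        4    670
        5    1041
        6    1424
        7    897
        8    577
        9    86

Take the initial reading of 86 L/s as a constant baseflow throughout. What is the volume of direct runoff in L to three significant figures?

Direct-runoff ordinates (Q − Q_b): 0.0, 118.0, 282.0, 399.0, 584.0, 955.0, 1338.0, 811.0, 491.0, 0.0 L/s.
ΣQ_DR = 4978 L/s.
With Δt = 1 h = 3600 s, V = ΣQ_DR · Δt = 4978 × 3600 = 1.79 × 10^7 L.

V ≈ 1.79 × 10^7 L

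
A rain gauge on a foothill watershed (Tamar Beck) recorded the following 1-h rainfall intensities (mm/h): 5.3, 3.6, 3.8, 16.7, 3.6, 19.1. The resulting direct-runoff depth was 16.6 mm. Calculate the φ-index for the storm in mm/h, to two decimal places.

φ ≈ 9.60 mm/h

Only the 2 blocks with intensity above φ contribute runoff: 16.7, 19.1 mm/h.
Σ(I−φ)·Δt = d  ⇒  (16.7+19.1 − 2φ)·1 = 16.6
φ = (35.80 − 16.6/1) / 2 = 9.60 mm/h.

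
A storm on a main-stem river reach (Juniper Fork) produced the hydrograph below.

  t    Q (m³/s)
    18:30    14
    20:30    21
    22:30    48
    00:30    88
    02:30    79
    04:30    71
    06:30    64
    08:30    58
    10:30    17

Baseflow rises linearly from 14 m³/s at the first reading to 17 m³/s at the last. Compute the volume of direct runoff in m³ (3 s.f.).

V ≈ 2.31 × 10^6 m³

Direct-runoff ordinates (Q − Q_b): 0.00, 6.62, 33.25, 72.88, 63.50, 55.12, 47.75, 41.38, 0.00 m³/s.
ΣQ_DR = 320.5 m³/s.
With Δt = 2 h = 7200 s, V = ΣQ_DR · Δt = 320.5 × 7200 = 2.31 × 10^6 m³.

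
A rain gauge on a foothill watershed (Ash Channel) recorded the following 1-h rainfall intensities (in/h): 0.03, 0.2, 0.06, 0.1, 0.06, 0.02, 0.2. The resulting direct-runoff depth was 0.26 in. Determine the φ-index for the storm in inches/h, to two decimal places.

φ ≈ 0.08 in/h

Only the 3 blocks with intensity above φ contribute runoff: 0.2, 0.1, 0.2 in/h.
Σ(I−φ)·Δt = d  ⇒  (0.2+0.1+0.2 − 3φ)·1 = 0.26
φ = (0.5000 − 0.26/1) / 3 = 0.08 in/h.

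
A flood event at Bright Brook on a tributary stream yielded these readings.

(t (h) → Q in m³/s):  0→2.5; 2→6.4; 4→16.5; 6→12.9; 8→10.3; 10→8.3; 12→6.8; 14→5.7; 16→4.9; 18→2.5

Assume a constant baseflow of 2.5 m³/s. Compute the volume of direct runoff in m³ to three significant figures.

V ≈ 3.73 × 10^5 m³

Direct-runoff ordinates (Q − Q_b): 0.0, 3.9, 14.0, 10.4, 7.8, 5.8, 4.3, 3.2, 2.4, 0.0 m³/s.
ΣQ_DR = 51.80 m³/s.
With Δt = 2 h = 7200 s, V = ΣQ_DR · Δt = 51.80 × 7200 = 3.73 × 10^5 m³.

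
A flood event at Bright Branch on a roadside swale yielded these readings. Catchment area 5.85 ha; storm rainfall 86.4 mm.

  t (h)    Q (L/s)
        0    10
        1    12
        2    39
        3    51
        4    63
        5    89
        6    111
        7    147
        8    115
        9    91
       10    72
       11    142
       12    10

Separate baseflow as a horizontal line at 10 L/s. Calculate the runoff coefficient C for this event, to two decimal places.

ΣQ_DR = 822.0 L/s; V = ΣQ_DR·Δt = 2.959 × 10^6 L.
Runoff depth d = V / A = 50.58 mm.
C = d / P = 50.58 / 86.4 = 0.59.

C ≈ 0.59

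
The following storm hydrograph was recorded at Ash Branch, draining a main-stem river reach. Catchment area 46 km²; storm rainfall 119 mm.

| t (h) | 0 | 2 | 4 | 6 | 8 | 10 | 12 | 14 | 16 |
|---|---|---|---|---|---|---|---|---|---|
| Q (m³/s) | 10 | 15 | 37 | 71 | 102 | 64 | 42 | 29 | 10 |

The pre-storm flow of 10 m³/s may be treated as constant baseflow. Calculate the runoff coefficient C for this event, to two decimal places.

C ≈ 0.38

ΣQ_DR = 290.0 m³/s; V = ΣQ_DR·Δt = 2.088 × 10^6 m³.
Runoff depth d = V / A = 45.39 mm.
C = d / P = 45.39 / 119 = 0.38.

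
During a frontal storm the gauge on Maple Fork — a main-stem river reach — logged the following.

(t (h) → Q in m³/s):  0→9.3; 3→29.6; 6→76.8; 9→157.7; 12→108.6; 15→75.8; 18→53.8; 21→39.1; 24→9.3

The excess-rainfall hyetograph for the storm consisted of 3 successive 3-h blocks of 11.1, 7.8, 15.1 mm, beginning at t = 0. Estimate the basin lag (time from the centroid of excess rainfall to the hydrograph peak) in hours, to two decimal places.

t_L ≈ 4.15 h

Centroid of excess rainfall: t_c = Σ P_i·t̄_i / ΣP_i = 4.8529 h (block centres at 1.5, 4.5, 7.5 h).
Hydrograph peak occurs at t = 9 h, so basin lag t_L = 9 − 4.8529 = 4.15 h.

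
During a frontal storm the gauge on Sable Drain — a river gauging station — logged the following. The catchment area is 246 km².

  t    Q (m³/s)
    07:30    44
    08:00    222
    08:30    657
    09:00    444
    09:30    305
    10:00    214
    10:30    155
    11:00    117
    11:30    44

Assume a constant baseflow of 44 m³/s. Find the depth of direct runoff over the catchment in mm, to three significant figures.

d ≈ 13.2 mm

Direct runoff: 0.0, 178.0, 613.0, 400.0, 261.0, 170.0, 111.0, 73.0, 0.0 m³/s; ΣQ_DR = 1806 m³/s.
V = ΣQ_DR · Δt = 1806 × 1800 s = 3.251 × 10^6 m³.
Over A = 246 km², depth = V / A = 13.2 mm.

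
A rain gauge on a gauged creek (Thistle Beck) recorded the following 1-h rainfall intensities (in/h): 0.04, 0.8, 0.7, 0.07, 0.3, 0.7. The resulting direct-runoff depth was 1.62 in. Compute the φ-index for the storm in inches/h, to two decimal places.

Only the 4 blocks with intensity above φ contribute runoff: 0.8, 0.7, 0.3, 0.7 in/h.
Σ(I−φ)·Δt = d  ⇒  (0.8+0.7+0.3+0.7 − 4φ)·1 = 1.62
φ = (2.500 − 1.62/1) / 4 = 0.22 in/h.

φ ≈ 0.22 in/h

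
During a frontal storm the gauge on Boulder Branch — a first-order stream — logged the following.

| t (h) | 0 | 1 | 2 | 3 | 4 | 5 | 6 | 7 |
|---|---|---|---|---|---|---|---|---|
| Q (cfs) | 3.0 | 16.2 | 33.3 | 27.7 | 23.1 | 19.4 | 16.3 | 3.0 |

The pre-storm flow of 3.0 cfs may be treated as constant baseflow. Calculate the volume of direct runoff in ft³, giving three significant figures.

V ≈ 4.25 × 10^5 ft³

Direct-runoff ordinates (Q − Q_b): 0.0, 13.2, 30.3, 24.7, 20.1, 16.4, 13.3, 0.0 cfs.
ΣQ_DR = 118.0 cfs.
With Δt = 1 h = 3600 s, V = ΣQ_DR · Δt = 118.0 × 3600 = 4.25 × 10^5 ft³.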